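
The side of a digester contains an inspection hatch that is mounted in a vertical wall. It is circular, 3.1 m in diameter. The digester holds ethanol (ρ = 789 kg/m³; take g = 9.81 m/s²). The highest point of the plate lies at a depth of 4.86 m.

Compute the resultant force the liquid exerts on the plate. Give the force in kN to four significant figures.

γ = ρg = 789 × 9.81 / 1000 = 7.74009 kN/m³.
The centroid is at the centre, 1.55 m below the top of the plate, so the centroid depth is h_c = 4.86 + 1.55 = 6.41 m.
A = π(1.55)² = 7.54768 m².
Resultant F = γ·h_c·A = 7.74009 × 6.41 × 7.54768 = 374.47 kN.

F ≈ 374.5 kN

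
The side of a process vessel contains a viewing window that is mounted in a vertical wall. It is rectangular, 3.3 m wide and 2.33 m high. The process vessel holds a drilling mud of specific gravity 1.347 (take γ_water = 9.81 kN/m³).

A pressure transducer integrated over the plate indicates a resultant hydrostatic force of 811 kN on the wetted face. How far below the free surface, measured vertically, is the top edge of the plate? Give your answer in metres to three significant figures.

d_top ≈ 6.82 m

γ = 1.347 × 9.81 = 13.21407 kN/m³.
A = 3.3 × 2.33 = 7.689 m².
From F = γ·h_c·A, the centroid depth is h_c = 811/(13.21407 × 7.689) = 7.98205 m.
The centroid lies 2.33/2 = 1.165 m below the top edge, so the top edge sits at h_top = 7.98205 − 1.165 = 6.81705 m below the surface.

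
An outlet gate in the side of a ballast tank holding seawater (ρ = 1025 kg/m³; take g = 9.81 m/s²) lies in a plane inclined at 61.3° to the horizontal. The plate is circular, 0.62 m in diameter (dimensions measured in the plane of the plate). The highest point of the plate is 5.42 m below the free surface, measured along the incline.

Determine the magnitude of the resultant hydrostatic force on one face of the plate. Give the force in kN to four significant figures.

F ≈ 15.26 kN

γ = ρg = 1025 × 9.81 / 1000 = 10.05525 kN/m³.
Let θ = 61.3° be the plate's angle to the horizontal; measure y along the incline from where the plane meets the free surface. Vertical depth h = y·sinθ with sinθ = 0.877146.
The centroid is at the centre, 0.31 m below the top of the plate, so y_c = 5.42 + 0.31 = 5.73 m and h_c = 5.73 × 0.877146 = 5.02605 m.
A = π(0.31)² = 0.301907 m².
Resultant F = γ·h_c·A = 10.05525 × 5.02605 × 0.301907 = 15.2578 kN.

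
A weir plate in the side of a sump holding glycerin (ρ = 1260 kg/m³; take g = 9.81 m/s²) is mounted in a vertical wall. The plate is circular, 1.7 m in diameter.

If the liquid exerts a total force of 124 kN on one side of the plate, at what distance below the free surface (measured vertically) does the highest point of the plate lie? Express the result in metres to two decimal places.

d_top ≈ 3.57 m

γ = ρg = 1260 × 9.81 / 1000 = 12.3606 kN/m³.
A = π(0.85)² = 2.2698 m².
From F = γ·h_c·A, the centroid depth is h_c = 124/(12.3606 × 2.2698) = 4.41972 m.
The centroid is at the centre, 0.85 m below the top of the plate, so the highest point sits at h_top = 4.41972 − 0.85 = 3.56972 m below the surface.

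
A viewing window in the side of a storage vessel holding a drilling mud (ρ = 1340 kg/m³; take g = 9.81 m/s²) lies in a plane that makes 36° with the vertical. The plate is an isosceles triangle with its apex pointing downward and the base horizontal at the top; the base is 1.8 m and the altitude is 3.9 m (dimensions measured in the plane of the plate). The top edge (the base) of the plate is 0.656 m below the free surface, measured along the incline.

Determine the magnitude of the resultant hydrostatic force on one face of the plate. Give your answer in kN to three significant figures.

γ = ρg = 1340 × 9.81 / 1000 = 13.1454 kN/m³.
The plate makes 36° with the vertical, i.e. θ = 90° − 36° = 54° to the horizontal. Measuring y along the incline from the free-surface line, vertical depth h = y·sinθ with sinθ = 0.809017.
With the apex down, the centroid sits h/3 = 3.9/3 = 1.3 m below the base (the top edge), so y_c = 0.656 + 1.3 = 1.956 m and h_c = 1.956 × 0.809017 = 1.58244 m.
A = ½ × 1.8 × 3.9 = 3.51 m².
Resultant F = γ·h_c·A = 13.1454 × 1.58244 × 3.51 = 73.0143 kN.

F ≈ 73.0 kN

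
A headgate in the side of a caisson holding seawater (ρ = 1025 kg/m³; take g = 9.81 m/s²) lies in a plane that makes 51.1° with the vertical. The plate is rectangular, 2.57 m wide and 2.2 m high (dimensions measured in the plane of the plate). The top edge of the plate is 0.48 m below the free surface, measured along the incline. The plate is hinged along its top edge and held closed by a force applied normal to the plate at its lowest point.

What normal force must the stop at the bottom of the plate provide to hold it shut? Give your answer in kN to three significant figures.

γ = ρg = 1025 × 9.81 / 1000 = 10.05525 kN/m³.
The plate makes 51.1° with the vertical, i.e. θ = 90° − 51.1° = 38.9° to the horizontal. Measuring y along the incline from the free-surface line, vertical depth h = y·sinθ with sinθ = 0.627963.
The centroid lies 2.2/2 = 1.1 m below the top edge, so y_c = 0.48 + 1.1 = 1.58 m and h_c = 1.58 × 0.627963 = 0.992182 m.
A = 2.57 × 2.2 = 5.654 m².
Resultant F = γ·h_c·A = 10.05525 × 0.992182 × 5.654 = 56.4079 kN.
I_c = b·h³/12 = 2.57 × 2.2³/12 = 2.28045 m⁴.
Centre of pressure: y_p = y_c + I_c/(y_c·A) = 1.58 + 2.28045/(1.58 × 5.654) = 1.58 + 0.255275 = 1.83527 m along the plane.
The resultant acts 1.1 + 0.255275 = 1.35528 m (along the plate) below the hinge at the top edge, so the moment about the hinge is M = F × 1.35528 = 56.4079 × 1.35528 = 76.4485 kN·m.
A normal force at the bottom, 2.2 m from the hinge, must supply this moment: P = 76.4485/2.2 = 34.7493 kN.

P ≈ 34.7 kN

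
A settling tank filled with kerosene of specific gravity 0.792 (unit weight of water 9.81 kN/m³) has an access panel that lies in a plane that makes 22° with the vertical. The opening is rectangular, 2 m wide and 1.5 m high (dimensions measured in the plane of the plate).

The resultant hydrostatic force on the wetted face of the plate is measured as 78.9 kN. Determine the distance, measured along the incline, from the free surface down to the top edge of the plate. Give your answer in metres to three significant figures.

γ = 0.792 × 9.81 = 7.76952 kN/m³.
A = 2 × 1.5 = 3 m².
From F = γ·h_c·A, the centroid depth is h_c = 78.9/(7.76952 × 3) = 3.38502 m.
The plate makes 22° with the vertical, i.e. θ = 90° − 22° = 68° to the horizontal. Measuring y along the incline from the free-surface line, vertical depth h = y·sinθ with sinθ = 0.927184.
Along the incline, y_c = h_c/sinθ = 3.38502/0.927184 = 3.65086 m.
The centroid lies 1.5/2 = 0.75 m below the top edge, so the top edge sits at y_top = 3.65086 − 0.75 = 2.90086 m along the incline.

y_top ≈ 2.90 m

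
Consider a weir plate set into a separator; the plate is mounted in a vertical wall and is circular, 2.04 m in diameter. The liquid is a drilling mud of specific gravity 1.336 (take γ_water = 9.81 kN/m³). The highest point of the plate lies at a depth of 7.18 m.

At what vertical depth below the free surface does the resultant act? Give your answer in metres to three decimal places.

γ = 1.336 × 9.81 = 13.10616 kN/m³.
The centroid is at the centre, 1.02 m below the top of the plate, so the centroid depth is h_c = 7.18 + 1.02 = 8.2 m.
A = π(1.02)² = 3.26851 m².
Resultant F = γ·h_c·A = 13.10616 × 8.2 × 3.26851 = 351.268 kN.
I_c = πr⁴/4 = π × 1.02⁴/4 = 0.85014 m⁴.
Centre of pressure: y_p = y_c + I_c/(y_c·A) = 8.2 + 0.85014/(8.2 × 3.26851) = 8.2 + 0.0317195 = 8.23172 m along the plane.

h_p = 8.232 m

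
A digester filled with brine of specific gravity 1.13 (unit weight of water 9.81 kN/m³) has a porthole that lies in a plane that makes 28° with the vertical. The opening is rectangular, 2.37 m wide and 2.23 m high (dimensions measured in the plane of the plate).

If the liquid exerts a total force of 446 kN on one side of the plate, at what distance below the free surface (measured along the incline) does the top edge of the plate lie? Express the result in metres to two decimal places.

y_top ≈ 7.51 m

γ = 1.13 × 9.81 = 11.0853 kN/m³.
A = 2.37 × 2.23 = 5.2851 m².
From F = γ·h_c·A, the centroid depth is h_c = 446/(11.0853 × 5.2851) = 7.61262 m.
The plate makes 28° with the vertical, i.e. θ = 90° − 28° = 62° to the horizontal. Measuring y along the incline from the free-surface line, vertical depth h = y·sinθ with sinθ = 0.882948.
Along the incline, y_c = h_c/sinθ = 7.61262/0.882948 = 8.62182 m.
The centroid lies 2.23/2 = 1.115 m below the top edge, so the top edge sits at y_top = 8.62182 − 1.115 = 7.50682 m along the incline.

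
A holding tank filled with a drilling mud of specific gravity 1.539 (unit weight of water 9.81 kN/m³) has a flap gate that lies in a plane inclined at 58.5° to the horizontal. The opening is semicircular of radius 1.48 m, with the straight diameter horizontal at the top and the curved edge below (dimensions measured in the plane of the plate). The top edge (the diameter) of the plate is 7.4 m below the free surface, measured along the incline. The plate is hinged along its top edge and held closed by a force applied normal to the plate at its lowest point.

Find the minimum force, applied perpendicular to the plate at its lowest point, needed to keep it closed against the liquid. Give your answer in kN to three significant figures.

P ≈ 155 kN

γ = 1.539 × 9.81 = 15.09759 kN/m³.
Let θ = 58.5° be the plate's angle to the horizontal; measure y along the incline from where the plane meets the free surface. Vertical depth h = y·sinθ with sinθ = 0.852640.
The centroid of a semicircle lies 4r/(3π) = 0.628132 m from the diameter, here below the top edge, so y_c = 7.4 + 0.628132 = 8.02813 m and h_c = 8.02813 × 0.852640 = 6.8451 m.
A = πr²/2 = π × 1.48²/2 = 3.44067 m².
Resultant F = γ·h_c·A = 15.09759 × 6.8451 × 3.44067 = 355.574 kN.
I_c = (π/8 − 8/(9π))·r⁴ = 0.109757 × 1.48⁴ = 0.526598 m⁴.
Centre of pressure: y_p = y_c + I_c/(y_c·A) = 8.02813 + 0.526598/(8.02813 × 3.44067) = 8.02813 + 0.0190643 = 8.04719 m along the plane.
The resultant acts 0.628132 + 0.0190643 = 0.647196 m (along the plate) below the hinge at the top edge, so the moment about the hinge is M = F × 0.647196 = 355.574 × 0.647196 = 230.126 kN·m.
A normal force at the bottom, 1.48 m from the hinge, must supply this moment: P = 230.126/1.48 = 155.491 kN.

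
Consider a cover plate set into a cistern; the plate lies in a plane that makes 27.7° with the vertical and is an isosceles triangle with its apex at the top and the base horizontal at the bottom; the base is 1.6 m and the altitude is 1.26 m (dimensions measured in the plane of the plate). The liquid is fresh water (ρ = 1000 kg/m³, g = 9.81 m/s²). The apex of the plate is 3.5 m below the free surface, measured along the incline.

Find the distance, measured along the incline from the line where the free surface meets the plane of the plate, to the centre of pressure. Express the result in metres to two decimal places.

y_p = 4.36 m

γ = ρg = 1000 × 9.81 = 9810 N/m³ = 9.81 kN/m³.
The plate makes 27.7° with the vertical, i.e. θ = 90° − 27.7° = 62.3° to the horizontal. Measuring y along the incline from the free-surface line, vertical depth h = y·sinθ with sinθ = 0.885394.
With the apex up, the centroid sits 2h/3 = 2 × 1.26/3 = 0.84 m below the apex, so y_c = 3.5 + 0.84 = 4.34 m and h_c = 4.34 × 0.885394 = 3.84261 m.
A = ½ × 1.6 × 1.26 = 1.008 m².
Resultant F = γ·h_c·A = 9.81 × 3.84261 × 1.008 = 37.9976 kN.
I_c = b·h³/36 = 1.6 × 1.26³/36 = 0.0889056 m⁴.
Centre of pressure: y_p = y_c + I_c/(y_c·A) = 4.34 + 0.0889056/(4.34 × 1.008) = 4.34 + 0.0203226 = 4.36032 m along the plane.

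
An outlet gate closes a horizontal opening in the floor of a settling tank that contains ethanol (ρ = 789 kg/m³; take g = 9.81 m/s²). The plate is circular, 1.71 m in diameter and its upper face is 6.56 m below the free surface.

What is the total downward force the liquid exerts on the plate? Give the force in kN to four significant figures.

F ≈ 116.6 kN

γ = ρg = 789 × 9.81 / 1000 = 7.74009 kN/m³.
The plate is horizontal, so pressure is uniform at p = γ·h = 7.74009 × 6.56 = 50.775 kN/m².
A = π(0.855)² = 2.29658 m².
F = p·A = 50.775 × 2.29658 = 116.609 kN.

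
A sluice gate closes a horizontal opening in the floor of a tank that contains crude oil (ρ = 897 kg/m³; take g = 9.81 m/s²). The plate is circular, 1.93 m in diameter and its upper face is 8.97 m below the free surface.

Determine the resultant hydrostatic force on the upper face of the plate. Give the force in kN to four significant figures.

F ≈ 230.9 kN

γ = ρg = 897 × 9.81 / 1000 = 8.79957 kN/m³.
The plate is horizontal, so pressure is uniform at p = γ·h = 8.79957 × 8.97 = 78.9321 kN/m².
A = π(0.965)² = 2.92553 m².
F = p·A = 78.9321 × 2.92553 = 230.918 kN.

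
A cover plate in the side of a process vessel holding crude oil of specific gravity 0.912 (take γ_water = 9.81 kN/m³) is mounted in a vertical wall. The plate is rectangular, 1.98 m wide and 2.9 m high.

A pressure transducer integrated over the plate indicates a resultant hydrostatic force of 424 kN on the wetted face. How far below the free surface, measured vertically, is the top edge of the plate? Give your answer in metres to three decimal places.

γ = 0.912 × 9.81 = 8.94672 kN/m³.
A = 1.98 × 2.9 = 5.742 m².
From F = γ·h_c·A, the centroid depth is h_c = 424/(8.94672 × 5.742) = 8.25351 m.
The centroid lies 2.9/2 = 1.45 m below the top edge, so the top edge sits at h_top = 8.25351 − 1.45 = 6.80351 m below the surface.

d_top ≈ 6.804 m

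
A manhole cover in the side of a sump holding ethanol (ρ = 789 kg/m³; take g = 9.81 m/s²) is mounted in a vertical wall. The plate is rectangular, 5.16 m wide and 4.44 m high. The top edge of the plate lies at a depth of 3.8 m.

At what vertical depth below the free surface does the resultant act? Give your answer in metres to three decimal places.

γ = ρg = 789 × 9.81 / 1000 = 7.74009 kN/m³.
The centroid lies 4.44/2 = 2.22 m below the top edge, so the centroid depth is h_c = 3.8 + 2.22 = 6.02 m.
A = 5.16 × 4.44 = 22.9104 m².
Resultant F = γ·h_c·A = 7.74009 × 6.02 × 22.9104 = 1067.52 kN.
I_c = b·h³/12 = 5.16 × 4.44³/12 = 37.6372 m⁴.
Centre of pressure: y_p = y_c + I_c/(y_c·A) = 6.02 + 37.6372/(6.02 × 22.9104) = 6.02 + 0.27289 = 6.29289 m along the plane.

h_p = 6.293 m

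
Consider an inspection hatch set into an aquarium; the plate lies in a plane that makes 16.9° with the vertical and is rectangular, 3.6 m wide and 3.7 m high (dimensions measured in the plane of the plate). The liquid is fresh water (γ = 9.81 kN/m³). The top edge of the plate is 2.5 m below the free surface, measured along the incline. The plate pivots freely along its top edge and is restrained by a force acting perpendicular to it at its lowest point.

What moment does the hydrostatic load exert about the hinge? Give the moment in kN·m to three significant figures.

M ≈ 1150 kN·m

γ = 9.81 kN/m³.
The plate makes 16.9° with the vertical, i.e. θ = 90° − 16.9° = 73.1° to the horizontal. Measuring y along the incline from the free-surface line, vertical depth h = y·sinθ with sinθ = 0.956814.
The centroid lies 3.7/2 = 1.85 m below the top edge, so y_c = 2.5 + 1.85 = 4.35 m and h_c = 4.35 × 0.956814 = 4.16214 m.
A = 3.6 × 3.7 = 13.32 m².
Resultant F = γ·h_c·A = 9.81 × 4.16214 × 13.32 = 543.864 kN.
I_c = b·h³/12 = 3.6 × 3.7³/12 = 15.1959 m⁴.
Centre of pressure: y_p = y_c + I_c/(y_c·A) = 4.35 + 15.1959/(4.35 × 13.32) = 4.35 + 0.262261 = 4.61226 m along the plane.
The resultant acts 1.85 + 0.262261 = 2.11226 m (along the plate) below the hinge at the top edge, so the moment about the hinge is M = F × 2.11226 = 543.864 × 2.11226 = 1148.78 kN·m.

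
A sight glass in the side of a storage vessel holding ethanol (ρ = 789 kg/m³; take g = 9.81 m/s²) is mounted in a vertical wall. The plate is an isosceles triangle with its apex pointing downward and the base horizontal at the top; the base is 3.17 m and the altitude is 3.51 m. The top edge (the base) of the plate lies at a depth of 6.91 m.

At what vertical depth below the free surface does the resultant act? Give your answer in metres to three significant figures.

h_p = 8.16 m

γ = ρg = 789 × 9.81 / 1000 = 7.74009 kN/m³.
With the apex down, the centroid sits h/3 = 3.51/3 = 1.17 m below the base (the top edge), so the centroid depth is h_c = 6.91 + 1.17 = 8.08 m.
A = ½ × 3.17 × 3.51 = 5.56335 m².
Resultant F = γ·h_c·A = 7.74009 × 8.08 × 5.56335 = 347.932 kN.
I_c = b·h³/36 = 3.17 × 3.51³/36 = 3.80783 m⁴.
Centre of pressure: y_p = y_c + I_c/(y_c·A) = 8.08 + 3.80783/(8.08 × 5.56335) = 8.08 + 0.084709 = 8.16471 m along the plane.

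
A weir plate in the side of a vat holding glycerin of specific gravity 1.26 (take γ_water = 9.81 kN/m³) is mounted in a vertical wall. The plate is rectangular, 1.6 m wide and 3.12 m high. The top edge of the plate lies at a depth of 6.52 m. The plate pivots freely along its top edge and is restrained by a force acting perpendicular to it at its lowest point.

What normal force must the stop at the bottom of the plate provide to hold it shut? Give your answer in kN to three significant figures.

γ = 1.26 × 9.81 = 12.3606 kN/m³.
The centroid lies 3.12/2 = 1.56 m below the top edge, so the centroid depth is h_c = 6.52 + 1.56 = 8.08 m.
A = 1.6 × 3.12 = 4.992 m².
Resultant F = γ·h_c·A = 12.3606 × 8.08 × 4.992 = 498.569 kN.
I_c = b·h³/12 = 1.6 × 3.12³/12 = 4.04951 m⁴.
Centre of pressure: y_p = y_c + I_c/(y_c·A) = 8.08 + 4.04951/(8.08 × 4.992) = 8.08 + 0.100396 = 8.1804 m along the plane.
The resultant acts 1.56 + 0.100396 = 1.6604 m (along the plate) below the hinge at the top edge, so the moment about the hinge is M = F × 1.6604 = 498.569 × 1.6604 = 827.824 kN·m.
A normal force at the bottom, 3.12 m from the hinge, must supply this moment: P = 827.824/3.12 = 265.328 kN.

P ≈ 265 kN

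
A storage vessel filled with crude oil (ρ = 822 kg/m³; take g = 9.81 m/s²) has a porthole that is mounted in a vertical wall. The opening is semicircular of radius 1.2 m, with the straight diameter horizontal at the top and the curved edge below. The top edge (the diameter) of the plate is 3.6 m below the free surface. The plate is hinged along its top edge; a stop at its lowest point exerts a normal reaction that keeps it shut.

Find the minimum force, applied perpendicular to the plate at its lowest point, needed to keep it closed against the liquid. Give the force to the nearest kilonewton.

P ≈ 33 kN

γ = ρg = 822 × 9.81 / 1000 = 8.06382 kN/m³.
The centroid of a semicircle lies 4r/(3π) = 0.509296 m from the diameter, here below the top edge, so the centroid depth is h_c = 3.6 + 0.509296 = 4.1093 m.
A = πr²/2 = π × 1.2²/2 = 2.26195 m².
Resultant F = γ·h_c·A = 8.06382 × 4.1093 × 2.26195 = 74.9535 kN.
I_c = (π/8 − 8/(9π))·r⁴ = 0.109757 × 1.2⁴ = 0.227592 m⁴.
Centre of pressure: y_p = y_c + I_c/(y_c·A) = 4.1093 + 0.227592/(4.1093 × 2.26195) = 4.1093 + 0.0244853 = 4.13379 m along the plane.
The resultant acts 0.509296 + 0.0244853 = 0.533781 m (along the plate) below the hinge at the top edge, so the moment about the hinge is M = F × 0.533781 = 74.9535 × 0.533781 = 40.0088 kN·m.
A normal force at the bottom, 1.2 m from the hinge, must supply this moment: P = 40.0088/1.2 = 33.3407 kN.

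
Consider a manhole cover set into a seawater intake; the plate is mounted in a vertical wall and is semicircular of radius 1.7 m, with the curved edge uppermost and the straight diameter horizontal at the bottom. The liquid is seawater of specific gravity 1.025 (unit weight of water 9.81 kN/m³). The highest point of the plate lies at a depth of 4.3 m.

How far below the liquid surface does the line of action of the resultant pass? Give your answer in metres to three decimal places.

h_p = 5.317 m

γ = 1.025 × 9.81 = 10.05525 kN/m³.
The centroid lies 4r/(3π) = 0.721502 m above the diameter, so r − 4r/(3π) = 1.7 − 0.721502 = 0.978498 m below the topmost point, so the centroid depth is h_c = 4.3 + 0.978498 = 5.2785 m.
A = πr²/2 = π × 1.7²/2 = 4.5396 m².
Resultant F = γ·h_c·A = 10.05525 × 5.2785 × 4.5396 = 240.947 kN.
I_c = (π/8 − 8/(9π))·r⁴ = 0.109757 × 1.7⁴ = 0.916701 m⁴.
Centre of pressure: y_p = y_c + I_c/(y_c·A) = 5.2785 + 0.916701/(5.2785 × 4.5396) = 5.2785 + 0.038256 = 5.31676 m along the plane.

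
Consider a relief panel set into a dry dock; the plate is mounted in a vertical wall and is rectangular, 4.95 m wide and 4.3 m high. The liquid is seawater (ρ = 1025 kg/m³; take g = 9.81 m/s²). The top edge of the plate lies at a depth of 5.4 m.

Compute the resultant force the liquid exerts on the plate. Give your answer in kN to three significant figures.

F ≈ 1620 kN

γ = ρg = 1025 × 9.81 / 1000 = 10.05525 kN/m³.
The centroid lies 4.3/2 = 2.15 m below the top edge, so the centroid depth is h_c = 5.4 + 2.15 = 7.55 m.
A = 4.95 × 4.3 = 21.285 m².
Resultant F = γ·h_c·A = 10.05525 × 7.55 × 21.285 = 1615.9 kN.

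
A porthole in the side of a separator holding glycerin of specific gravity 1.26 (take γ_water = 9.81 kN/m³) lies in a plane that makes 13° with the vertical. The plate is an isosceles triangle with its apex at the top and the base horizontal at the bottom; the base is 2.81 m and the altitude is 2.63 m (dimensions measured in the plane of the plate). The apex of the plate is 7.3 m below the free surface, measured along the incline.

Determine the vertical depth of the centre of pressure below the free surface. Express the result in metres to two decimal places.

γ = 1.26 × 9.81 = 12.3606 kN/m³.
The plate makes 13° with the vertical, i.e. θ = 90° − 13° = 77° to the horizontal. Measuring y along the incline from the free-surface line, vertical depth h = y·sinθ with sinθ = 0.974370.
With the apex up, the centroid sits 2h/3 = 2 × 2.63/3 = 1.75333 m below the apex, so y_c = 7.3 + 1.75333 = 9.05333 m and h_c = 9.05333 × 0.974370 = 8.82129 m.
A = ½ × 2.81 × 2.63 = 3.69515 m².
Resultant F = γ·h_c·A = 12.3606 × 8.82129 × 3.69515 = 402.906 kN.
I_c = b·h³/36 = 2.81 × 2.63³/36 = 1.41994 m⁴.
Centre of pressure: y_p = y_c + I_c/(y_c·A) = 9.05333 + 1.41994/(9.05333 × 3.69515) = 9.05333 + 0.0424453 = 9.09578 m along the plane.
Vertically, h_p = y_p·sinθ = 9.09578 × 0.974370 = 8.86266 m.

h_p = 8.86 m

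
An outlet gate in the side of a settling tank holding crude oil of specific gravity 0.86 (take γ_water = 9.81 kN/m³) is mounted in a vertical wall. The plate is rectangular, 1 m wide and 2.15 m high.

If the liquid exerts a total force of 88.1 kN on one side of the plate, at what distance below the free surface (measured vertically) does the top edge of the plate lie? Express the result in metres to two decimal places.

γ = 0.86 × 9.81 = 8.4366 kN/m³.
A = 1 × 2.15 = 2.15 m².
From F = γ·h_c·A, the centroid depth is h_c = 88.1/(8.4366 × 2.15) = 4.85702 m.
The centroid lies 2.15/2 = 1.075 m below the top edge, so the top edge sits at h_top = 4.85702 − 1.075 = 3.78202 m below the surface.

d_top ≈ 3.78 m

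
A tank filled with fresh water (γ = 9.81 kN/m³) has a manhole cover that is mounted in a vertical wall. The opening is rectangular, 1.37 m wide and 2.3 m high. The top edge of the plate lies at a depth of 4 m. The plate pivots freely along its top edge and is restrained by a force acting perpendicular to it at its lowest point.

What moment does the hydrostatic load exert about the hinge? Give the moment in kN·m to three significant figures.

M ≈ 197 kN·m

γ = 9.81 kN/m³.
The centroid lies 2.3/2 = 1.15 m below the top edge, so the centroid depth is h_c = 4 + 1.15 = 5.15 m.
A = 1.37 × 2.3 = 3.151 m².
Resultant F = γ·h_c·A = 9.81 × 5.15 × 3.151 = 159.193 kN.
I_c = b·h³/12 = 1.37 × 2.3³/12 = 1.38907 m⁴.
Centre of pressure: y_p = y_c + I_c/(y_c·A) = 5.15 + 1.38907/(5.15 × 3.151) = 5.15 + 0.085599 = 5.2356 m along the plane.
The resultant acts 1.15 + 0.085599 = 1.2356 m (along the plate) below the hinge at the top edge, so the moment about the hinge is M = F × 1.2356 = 159.193 × 1.2356 = 196.699 kN·m.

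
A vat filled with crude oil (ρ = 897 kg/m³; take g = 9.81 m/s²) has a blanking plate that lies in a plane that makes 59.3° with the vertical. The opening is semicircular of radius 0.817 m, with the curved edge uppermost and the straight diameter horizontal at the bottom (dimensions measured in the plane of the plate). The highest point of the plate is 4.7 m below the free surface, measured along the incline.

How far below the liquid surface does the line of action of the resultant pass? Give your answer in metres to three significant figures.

γ = ρg = 897 × 9.81 / 1000 = 8.79957 kN/m³.
The plate makes 59.3° with the vertical, i.e. θ = 90° − 59.3° = 30.7° to the horizontal. Measuring y along the incline from the free-surface line, vertical depth h = y·sinθ with sinθ = 0.510543.
The centroid lies 4r/(3π) = 0.346746 m above the diameter, so r − 4r/(3π) = 0.817 − 0.346746 = 0.470254 m below the topmost point, so y_c = 4.7 + 0.470254 = 5.17025 m and h_c = 5.17025 × 0.510543 = 2.63963 m.
A = πr²/2 = π × 0.817²/2 = 1.04849 m².
Resultant F = γ·h_c·A = 8.79957 × 2.63963 × 1.04849 = 24.3539 kN.
I_c = (π/8 − 8/(9π))·r⁴ = 0.109757 × 0.817⁴ = 0.0489013 m⁴.
Centre of pressure: y_p = y_c + I_c/(y_c·A) = 5.17025 + 0.0489013/(5.17025 × 1.04849) = 5.17025 + 0.00902079 = 5.17927 m along the plane.
Vertically, h_p = y_p·sinθ = 5.17927 × 0.510543 = 2.64424 m.

h_p = 2.64 m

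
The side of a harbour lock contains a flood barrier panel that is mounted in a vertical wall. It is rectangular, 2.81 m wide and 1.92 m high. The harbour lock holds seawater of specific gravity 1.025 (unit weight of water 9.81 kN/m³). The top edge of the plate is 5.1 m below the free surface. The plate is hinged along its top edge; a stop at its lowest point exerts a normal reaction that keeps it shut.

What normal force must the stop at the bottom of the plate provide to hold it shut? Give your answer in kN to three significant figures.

P ≈ 173 kN

γ = 1.025 × 9.81 = 10.05525 kN/m³.
The centroid lies 1.92/2 = 0.96 m below the top edge, so the centroid depth is h_c = 5.1 + 0.96 = 6.06 m.
A = 2.81 × 1.92 = 5.3952 m².
Resultant F = γ·h_c·A = 10.05525 × 6.06 × 5.3952 = 328.756 kN.
I_c = b·h³/12 = 2.81 × 1.92³/12 = 1.65741 m⁴.
Centre of pressure: y_p = y_c + I_c/(y_c·A) = 6.06 + 1.65741/(6.06 × 5.3952) = 6.06 + 0.0506932 = 6.11069 m along the plane.
The resultant acts 0.96 + 0.0506932 = 1.01069 m (along the plate) below the hinge at the top edge, so the moment about the hinge is M = F × 1.01069 = 328.756 × 1.01069 = 332.27 kN·m.
A normal force at the bottom, 1.92 m from the hinge, must supply this moment: P = 332.27/1.92 = 173.057 kN.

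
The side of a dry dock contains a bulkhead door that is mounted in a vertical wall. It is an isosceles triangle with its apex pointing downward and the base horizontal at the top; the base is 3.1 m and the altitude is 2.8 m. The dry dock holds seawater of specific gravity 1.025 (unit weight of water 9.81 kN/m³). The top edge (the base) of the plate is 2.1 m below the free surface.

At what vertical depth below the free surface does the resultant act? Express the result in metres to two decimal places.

h_p = 3.18 m

γ = 1.025 × 9.81 = 10.05525 kN/m³.
With the apex down, the centroid sits h/3 = 2.8/3 = 0.933333 m below the base (the top edge), so the centroid depth is h_c = 2.1 + 0.933333 = 3.03333 m.
A = ½ × 3.1 × 2.8 = 4.34 m².
Resultant F = γ·h_c·A = 10.05525 × 3.03333 × 4.34 = 132.374 kN.
I_c = b·h³/36 = 3.1 × 2.8³/36 = 1.89031 m⁴.
Centre of pressure: y_p = y_c + I_c/(y_c·A) = 3.03333 + 1.89031/(3.03333 × 4.34) = 3.03333 + 0.14359 = 3.17692 m along the plane.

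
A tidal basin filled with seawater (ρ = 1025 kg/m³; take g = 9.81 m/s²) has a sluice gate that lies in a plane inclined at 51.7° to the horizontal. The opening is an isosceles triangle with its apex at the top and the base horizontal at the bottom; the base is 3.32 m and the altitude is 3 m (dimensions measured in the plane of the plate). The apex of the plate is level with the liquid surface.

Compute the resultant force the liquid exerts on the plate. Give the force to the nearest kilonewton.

γ = ρg = 1025 × 9.81 / 1000 = 10.05525 kN/m³.
Let θ = 51.7° be the plate's angle to the horizontal; measure y along the incline from where the plane meets the free surface. Vertical depth h = y·sinθ with sinθ = 0.784776.
With the apex up, the centroid sits 2h/3 = 2 × 3/3 = 2 m below the apex, so y_c = 2 m and h_c = 2 × 0.784776 = 1.56955 m.
A = ½ × 3.32 × 3 = 4.98 m².
Resultant F = γ·h_c·A = 10.05525 × 1.56955 × 4.98 = 78.5954 kN.

F ≈ 79 kN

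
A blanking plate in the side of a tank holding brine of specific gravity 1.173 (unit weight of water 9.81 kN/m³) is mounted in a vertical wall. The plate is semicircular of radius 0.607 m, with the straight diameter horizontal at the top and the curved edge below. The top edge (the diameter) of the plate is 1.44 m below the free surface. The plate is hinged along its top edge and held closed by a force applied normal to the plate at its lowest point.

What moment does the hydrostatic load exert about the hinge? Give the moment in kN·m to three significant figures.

γ = 1.173 × 9.81 = 11.50713 kN/m³.
The centroid of a semicircle lies 4r/(3π) = 0.257619 m from the diameter, here below the top edge, so the centroid depth is h_c = 1.44 + 0.257619 = 1.69762 m.
A = πr²/2 = π × 0.607²/2 = 0.578758 m².
Resultant F = γ·h_c·A = 11.50713 × 1.69762 × 0.578758 = 11.3059 kN.
I_c = (π/8 − 8/(9π))·r⁴ = 0.109757 × 0.607⁴ = 0.0149 m⁴.
Centre of pressure: y_p = y_c + I_c/(y_c·A) = 1.69762 + 0.0149/(1.69762 × 0.578758) = 1.69762 + 0.0151652 = 1.71279 m along the plane.
The resultant acts 0.257619 + 0.0151652 = 0.272784 m (along the plate) below the hinge at the top edge, so the moment about the hinge is M = F × 0.272784 = 11.3059 × 0.272784 = 3.08407 kN·m.

M ≈ 3.08 kN·m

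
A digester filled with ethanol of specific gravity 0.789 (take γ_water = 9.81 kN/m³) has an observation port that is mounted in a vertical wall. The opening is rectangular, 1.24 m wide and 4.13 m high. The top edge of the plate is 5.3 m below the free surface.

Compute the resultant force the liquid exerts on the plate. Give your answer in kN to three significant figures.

γ = 0.789 × 9.81 = 7.74009 kN/m³.
The centroid lies 4.13/2 = 2.065 m below the top edge, so the centroid depth is h_c = 5.3 + 2.065 = 7.365 m.
A = 1.24 × 4.13 = 5.1212 m².
Resultant F = γ·h_c·A = 7.74009 × 7.365 × 5.1212 = 291.938 kN.

F ≈ 292 kN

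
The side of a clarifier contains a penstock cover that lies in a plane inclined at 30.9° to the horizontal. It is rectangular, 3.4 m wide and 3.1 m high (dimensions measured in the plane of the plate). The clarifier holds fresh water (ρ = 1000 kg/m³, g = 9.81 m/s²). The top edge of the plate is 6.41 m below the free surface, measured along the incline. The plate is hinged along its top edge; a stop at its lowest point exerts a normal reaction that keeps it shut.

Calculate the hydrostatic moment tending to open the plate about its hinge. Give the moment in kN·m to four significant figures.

M ≈ 697.7 kN·m

γ = ρg = 1000 × 9.81 = 9810 N/m³ = 9.81 kN/m³.
Let θ = 30.9° be the plate's angle to the horizontal; measure y along the incline from where the plane meets the free surface. Vertical depth h = y·sinθ with sinθ = 0.513541.
The centroid lies 3.1/2 = 1.55 m below the top edge, so y_c = 6.41 + 1.55 = 7.96 m and h_c = 7.96 × 0.513541 = 4.08779 m.
A = 3.4 × 3.1 = 10.54 m².
Resultant F = γ·h_c·A = 9.81 × 4.08779 × 10.54 = 422.667 kN.
I_c = b·h³/12 = 3.4 × 3.1³/12 = 8.44078 m⁴.
Centre of pressure: y_p = y_c + I_c/(y_c·A) = 7.96 + 8.44078/(7.96 × 10.54) = 7.96 + 0.100607 = 8.06061 m along the plane.
The resultant acts 1.55 + 0.100607 = 1.65061 m (along the plate) below the hinge at the top edge, so the moment about the hinge is M = F × 1.65061 = 422.667 × 1.65061 = 697.658 kN·m.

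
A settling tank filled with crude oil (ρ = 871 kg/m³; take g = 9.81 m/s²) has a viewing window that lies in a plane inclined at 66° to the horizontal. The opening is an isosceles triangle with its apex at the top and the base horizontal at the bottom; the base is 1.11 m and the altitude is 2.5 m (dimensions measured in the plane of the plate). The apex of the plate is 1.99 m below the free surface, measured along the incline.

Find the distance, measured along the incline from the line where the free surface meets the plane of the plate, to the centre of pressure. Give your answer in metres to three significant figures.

γ = ρg = 871 × 9.81 / 1000 = 8.54451 kN/m³.
Let θ = 66° be the plate's angle to the horizontal; measure y along the incline from where the plane meets the free surface. Vertical depth h = y·sinθ with sinθ = 0.913545.
With the apex up, the centroid sits 2h/3 = 2 × 2.5/3 = 1.66667 m below the apex, so y_c = 1.99 + 1.66667 = 3.65667 m and h_c = 3.65667 × 0.913545 = 3.34053 m.
A = ½ × 1.11 × 2.5 = 1.3875 m².
Resultant F = γ·h_c·A = 8.54451 × 3.34053 × 1.3875 = 39.6037 kN.
I_c = b·h³/36 = 1.11 × 2.5³/36 = 0.481771 m⁴.
Centre of pressure: y_p = y_c + I_c/(y_c·A) = 3.65667 + 0.481771/(3.65667 × 1.3875) = 3.65667 + 0.0949559 = 3.75163 m along the plane.

y_p = 3.75 m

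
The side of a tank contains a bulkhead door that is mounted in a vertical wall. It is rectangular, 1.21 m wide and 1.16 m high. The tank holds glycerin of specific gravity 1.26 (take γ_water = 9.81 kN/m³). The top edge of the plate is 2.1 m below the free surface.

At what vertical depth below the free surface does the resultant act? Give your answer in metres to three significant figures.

h_p = 2.72 m

γ = 1.26 × 9.81 = 12.3606 kN/m³.
The centroid lies 1.16/2 = 0.58 m below the top edge, so the centroid depth is h_c = 2.1 + 0.58 = 2.68 m.
A = 1.21 × 1.16 = 1.4036 m².
Resultant F = γ·h_c·A = 12.3606 × 2.68 × 1.4036 = 46.4962 kN.
I_c = b·h³/12 = 1.21 × 1.16³/12 = 0.15739 m⁴.
Centre of pressure: y_p = y_c + I_c/(y_c·A) = 2.68 + 0.15739/(2.68 × 1.4036) = 2.68 + 0.0418407 = 2.72184 m along the plane.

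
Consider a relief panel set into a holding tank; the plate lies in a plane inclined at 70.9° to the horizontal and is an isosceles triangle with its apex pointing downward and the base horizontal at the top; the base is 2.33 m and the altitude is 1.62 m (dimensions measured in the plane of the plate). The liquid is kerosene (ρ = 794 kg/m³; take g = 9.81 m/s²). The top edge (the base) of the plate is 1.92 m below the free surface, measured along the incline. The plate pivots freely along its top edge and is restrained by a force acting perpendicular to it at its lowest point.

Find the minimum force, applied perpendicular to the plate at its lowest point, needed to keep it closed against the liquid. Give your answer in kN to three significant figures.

γ = ρg = 794 × 9.81 / 1000 = 7.78914 kN/m³.
Let θ = 70.9° be the plate's angle to the horizontal; measure y along the incline from where the plane meets the free surface. Vertical depth h = y·sinθ with sinθ = 0.944949.
With the apex down, the centroid sits h/3 = 1.62/3 = 0.54 m below the base (the top edge), so y_c = 1.92 + 0.54 = 2.46 m and h_c = 2.46 × 0.944949 = 2.32457 m.
A = ½ × 2.33 × 1.62 = 1.8873 m².
Resultant F = γ·h_c·A = 7.78914 × 2.32457 × 1.8873 = 34.1722 kN.
I_c = b·h³/36 = 2.33 × 1.62³/36 = 0.275168 m⁴.
Centre of pressure: y_p = y_c + I_c/(y_c·A) = 2.46 + 0.275168/(2.46 × 1.8873) = 2.46 + 0.0592682 = 2.51927 m along the plane.
The resultant acts 0.54 + 0.0592682 = 0.599268 m (along the plate) below the hinge at the top edge, so the moment about the hinge is M = F × 0.599268 = 34.1722 × 0.599268 = 20.4783 kN·m.
A normal force at the bottom, 1.62 m from the hinge, must supply this moment: P = 20.4783/1.62 = 12.6409 kN.

P ≈ 12.6 kN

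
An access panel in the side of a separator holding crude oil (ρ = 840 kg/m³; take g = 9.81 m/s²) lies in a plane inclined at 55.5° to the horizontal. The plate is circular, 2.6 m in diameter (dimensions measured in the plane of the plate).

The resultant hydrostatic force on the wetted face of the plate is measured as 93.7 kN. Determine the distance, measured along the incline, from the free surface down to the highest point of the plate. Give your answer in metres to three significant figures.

y_top ≈ 1.30 m

γ = ρg = 840 × 9.81 / 1000 = 8.2404 kN/m³.
A = π(1.3)² = 5.30929 m².
From F = γ·h_c·A, the centroid depth is h_c = 93.7/(8.2404 × 5.30929) = 2.14168 m.
Let θ = 55.5° be the plate's angle to the horizontal; measure y along the incline from where the plane meets the free surface. Vertical depth h = y·sinθ with sinθ = 0.824126.
Along the incline, y_c = h_c/sinθ = 2.14168/0.824126 = 2.59873 m.
The centroid is at the centre, 1.3 m below the top of the plate, so the highest point sits at y_top = 2.59873 − 1.3 = 1.29873 m along the incline.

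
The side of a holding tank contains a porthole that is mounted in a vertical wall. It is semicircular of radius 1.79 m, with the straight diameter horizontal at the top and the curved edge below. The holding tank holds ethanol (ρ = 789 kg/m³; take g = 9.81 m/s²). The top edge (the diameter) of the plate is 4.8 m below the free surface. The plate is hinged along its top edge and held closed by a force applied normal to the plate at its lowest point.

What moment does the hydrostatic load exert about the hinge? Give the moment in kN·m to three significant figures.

M ≈ 173 kN·m

γ = ρg = 789 × 9.81 / 1000 = 7.74009 kN/m³.
The centroid of a semicircle lies 4r/(3π) = 0.7597 m from the diameter, here below the top edge, so the centroid depth is h_c = 4.8 + 0.7597 = 5.5597 m.
A = πr²/2 = π × 1.79²/2 = 5.03299 m².
Resultant F = γ·h_c·A = 7.74009 × 5.5597 × 5.03299 = 216.583 kN.
I_c = (π/8 − 8/(9π))·r⁴ = 0.109757 × 1.79⁴ = 1.12679 m⁴.
Centre of pressure: y_p = y_c + I_c/(y_c·A) = 5.5597 + 1.12679/(5.5597 × 5.03299) = 5.5597 + 0.0402685 = 5.59997 m along the plane.
The resultant acts 0.7597 + 0.0402685 = 0.799969 m (along the plate) below the hinge at the top edge, so the moment about the hinge is M = F × 0.799969 = 216.583 × 0.799969 = 173.26 kN·m.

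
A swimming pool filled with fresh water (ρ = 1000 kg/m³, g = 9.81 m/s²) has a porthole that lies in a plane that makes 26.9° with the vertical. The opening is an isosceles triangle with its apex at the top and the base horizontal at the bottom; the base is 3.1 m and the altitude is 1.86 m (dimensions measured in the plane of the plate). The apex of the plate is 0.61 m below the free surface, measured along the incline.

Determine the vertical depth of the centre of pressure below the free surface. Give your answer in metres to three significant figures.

γ = ρg = 1000 × 9.81 = 9810 N/m³ = 9.81 kN/m³.
The plate makes 26.9° with the vertical, i.e. θ = 90° − 26.9° = 63.1° to the horizontal. Measuring y along the incline from the free-surface line, vertical depth h = y·sinθ with sinθ = 0.891798.
With the apex up, the centroid sits 2h/3 = 2 × 1.86/3 = 1.24 m below the apex, so y_c = 0.61 + 1.24 = 1.85 m and h_c = 1.85 × 0.891798 = 1.64983 m.
A = ½ × 3.1 × 1.86 = 2.883 m².
Resultant F = γ·h_c·A = 9.81 × 1.64983 × 2.883 = 46.6609 kN.
I_c = b·h³/36 = 3.1 × 1.86³/36 = 0.554113 m⁴.
Centre of pressure: y_p = y_c + I_c/(y_c·A) = 1.85 + 0.554113/(1.85 × 2.883) = 1.85 + 0.103892 = 1.95389 m along the plane.
Vertically, h_p = y_p·sinθ = 1.95389 × 0.891798 = 1.74248 m.

h_p = 1.74 m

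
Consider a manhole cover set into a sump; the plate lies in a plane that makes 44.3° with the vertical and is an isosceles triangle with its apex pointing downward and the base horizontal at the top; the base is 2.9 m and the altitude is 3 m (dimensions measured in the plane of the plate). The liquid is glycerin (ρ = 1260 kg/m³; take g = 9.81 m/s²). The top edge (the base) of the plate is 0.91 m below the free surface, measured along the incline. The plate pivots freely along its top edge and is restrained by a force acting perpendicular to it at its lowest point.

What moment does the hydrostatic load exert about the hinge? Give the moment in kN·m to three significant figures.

M ≈ 92.7 kN·m

γ = ρg = 1260 × 9.81 / 1000 = 12.3606 kN/m³.
The plate makes 44.3° with the vertical, i.e. θ = 90° − 44.3° = 45.7° to the horizontal. Measuring y along the incline from the free-surface line, vertical depth h = y·sinθ with sinθ = 0.715693.
With the apex down, the centroid sits h/3 = 3/3 = 1 m below the base (the top edge), so y_c = 0.91 + 1 = 1.91 m and h_c = 1.91 × 0.715693 = 1.36697 m.
A = ½ × 2.9 × 3 = 4.35 m².
Resultant F = γ·h_c·A = 12.3606 × 1.36697 × 4.35 = 73.5001 kN.
I_c = b·h³/36 = 2.9 × 3³/36 = 2.175 m⁴.
Centre of pressure: y_p = y_c + I_c/(y_c·A) = 1.91 + 2.175/(1.91 × 4.35) = 1.91 + 0.26178 = 2.17178 m along the plane.
The resultant acts 1 + 0.26178 = 1.26178 m (along the plate) below the hinge at the top edge, so the moment about the hinge is M = F × 1.26178 = 73.5001 × 1.26178 = 92.741 kN·m.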